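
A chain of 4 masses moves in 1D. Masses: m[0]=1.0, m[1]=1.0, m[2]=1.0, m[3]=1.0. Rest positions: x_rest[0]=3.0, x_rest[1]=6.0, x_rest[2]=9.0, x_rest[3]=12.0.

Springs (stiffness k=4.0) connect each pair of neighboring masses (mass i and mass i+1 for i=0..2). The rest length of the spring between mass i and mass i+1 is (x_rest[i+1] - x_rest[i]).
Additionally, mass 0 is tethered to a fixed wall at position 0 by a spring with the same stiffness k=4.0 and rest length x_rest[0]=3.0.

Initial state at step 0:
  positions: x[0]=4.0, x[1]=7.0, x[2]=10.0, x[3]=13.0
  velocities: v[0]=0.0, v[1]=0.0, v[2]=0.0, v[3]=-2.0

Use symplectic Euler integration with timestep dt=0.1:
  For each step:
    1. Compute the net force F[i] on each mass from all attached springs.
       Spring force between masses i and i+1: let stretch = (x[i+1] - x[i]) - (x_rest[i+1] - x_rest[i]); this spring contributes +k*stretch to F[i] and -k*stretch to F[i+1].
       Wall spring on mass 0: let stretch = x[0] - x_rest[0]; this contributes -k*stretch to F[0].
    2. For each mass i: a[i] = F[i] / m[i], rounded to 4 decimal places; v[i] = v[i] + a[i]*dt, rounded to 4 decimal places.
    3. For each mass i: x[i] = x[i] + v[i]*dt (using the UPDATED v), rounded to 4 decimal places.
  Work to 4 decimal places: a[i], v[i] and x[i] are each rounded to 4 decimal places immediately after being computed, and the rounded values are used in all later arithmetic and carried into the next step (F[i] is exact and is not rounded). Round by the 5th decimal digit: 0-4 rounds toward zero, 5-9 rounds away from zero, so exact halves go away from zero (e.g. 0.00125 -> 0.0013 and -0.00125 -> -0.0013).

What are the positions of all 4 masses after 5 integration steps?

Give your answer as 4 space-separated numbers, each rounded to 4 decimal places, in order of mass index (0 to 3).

Step 0: x=[4.0000 7.0000 10.0000 13.0000] v=[0.0000 0.0000 0.0000 -2.0000]
Step 1: x=[3.9600 7.0000 10.0000 12.8000] v=[-0.4000 0.0000 0.0000 -2.0000]
Step 2: x=[3.8832 6.9984 9.9920 12.6080] v=[-0.7680 -0.0160 -0.0800 -1.9200]
Step 3: x=[3.7757 6.9919 9.9689 12.4314] v=[-1.0752 -0.0646 -0.2310 -1.7664]
Step 4: x=[3.6458 6.9759 9.9252 12.2763] v=[-1.2990 -0.1603 -0.4368 -1.5514]
Step 5: x=[3.5033 6.9446 9.8576 12.1471] v=[-1.4253 -0.3126 -0.6761 -1.2918]

Answer: 3.5033 6.9446 9.8576 12.1471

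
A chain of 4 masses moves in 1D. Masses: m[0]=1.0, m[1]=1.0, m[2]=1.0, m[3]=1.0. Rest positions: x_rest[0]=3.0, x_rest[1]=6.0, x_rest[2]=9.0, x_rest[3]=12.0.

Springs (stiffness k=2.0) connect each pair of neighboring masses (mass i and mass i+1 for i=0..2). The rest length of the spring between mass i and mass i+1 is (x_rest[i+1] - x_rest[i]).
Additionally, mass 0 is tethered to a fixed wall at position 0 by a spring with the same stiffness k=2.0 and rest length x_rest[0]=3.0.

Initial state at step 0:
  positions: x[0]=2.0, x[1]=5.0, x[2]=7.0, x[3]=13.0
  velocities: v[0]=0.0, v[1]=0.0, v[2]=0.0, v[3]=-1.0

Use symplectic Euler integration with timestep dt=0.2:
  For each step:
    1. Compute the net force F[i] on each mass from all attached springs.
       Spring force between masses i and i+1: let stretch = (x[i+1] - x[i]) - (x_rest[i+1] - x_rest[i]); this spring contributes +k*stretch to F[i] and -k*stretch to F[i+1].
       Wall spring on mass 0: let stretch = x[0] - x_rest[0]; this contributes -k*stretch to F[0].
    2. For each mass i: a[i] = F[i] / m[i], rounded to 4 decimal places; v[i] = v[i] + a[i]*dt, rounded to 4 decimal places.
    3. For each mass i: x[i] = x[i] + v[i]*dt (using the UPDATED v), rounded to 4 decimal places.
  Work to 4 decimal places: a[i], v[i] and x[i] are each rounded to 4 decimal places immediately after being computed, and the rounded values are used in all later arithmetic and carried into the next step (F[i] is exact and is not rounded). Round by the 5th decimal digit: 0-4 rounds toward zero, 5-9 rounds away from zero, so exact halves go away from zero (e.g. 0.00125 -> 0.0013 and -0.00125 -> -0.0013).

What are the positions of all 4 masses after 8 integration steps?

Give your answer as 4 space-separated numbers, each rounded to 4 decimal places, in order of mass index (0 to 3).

Answer: 2.9713 6.3526 8.5882 9.5180

Derivation:
Step 0: x=[2.0000 5.0000 7.0000 13.0000] v=[0.0000 0.0000 0.0000 -1.0000]
Step 1: x=[2.0800 4.9200 7.3200 12.5600] v=[0.4000 -0.4000 1.6000 -2.2000]
Step 2: x=[2.2208 4.8048 7.8672 11.9408] v=[0.7040 -0.5760 2.7360 -3.0960]
Step 3: x=[2.3907 4.7279 8.4953 11.2357] v=[0.8493 -0.3846 3.1405 -3.5254]
Step 4: x=[2.5563 4.7654 9.0412 10.5514] v=[0.8279 0.1875 2.7297 -3.4216]
Step 5: x=[2.6941 4.9682 9.3659 9.9863] v=[0.6890 1.0142 1.6235 -2.8257]
Step 6: x=[2.7983 5.3409 9.3884 9.6115] v=[0.5210 1.8636 0.1126 -1.8739]
Step 7: x=[2.8820 5.8340 9.1050 9.4589] v=[0.4187 2.4656 -1.4172 -0.7631]
Step 8: x=[2.9713 6.3526 8.5882 9.5180] v=[0.4467 2.5932 -2.5840 0.2953]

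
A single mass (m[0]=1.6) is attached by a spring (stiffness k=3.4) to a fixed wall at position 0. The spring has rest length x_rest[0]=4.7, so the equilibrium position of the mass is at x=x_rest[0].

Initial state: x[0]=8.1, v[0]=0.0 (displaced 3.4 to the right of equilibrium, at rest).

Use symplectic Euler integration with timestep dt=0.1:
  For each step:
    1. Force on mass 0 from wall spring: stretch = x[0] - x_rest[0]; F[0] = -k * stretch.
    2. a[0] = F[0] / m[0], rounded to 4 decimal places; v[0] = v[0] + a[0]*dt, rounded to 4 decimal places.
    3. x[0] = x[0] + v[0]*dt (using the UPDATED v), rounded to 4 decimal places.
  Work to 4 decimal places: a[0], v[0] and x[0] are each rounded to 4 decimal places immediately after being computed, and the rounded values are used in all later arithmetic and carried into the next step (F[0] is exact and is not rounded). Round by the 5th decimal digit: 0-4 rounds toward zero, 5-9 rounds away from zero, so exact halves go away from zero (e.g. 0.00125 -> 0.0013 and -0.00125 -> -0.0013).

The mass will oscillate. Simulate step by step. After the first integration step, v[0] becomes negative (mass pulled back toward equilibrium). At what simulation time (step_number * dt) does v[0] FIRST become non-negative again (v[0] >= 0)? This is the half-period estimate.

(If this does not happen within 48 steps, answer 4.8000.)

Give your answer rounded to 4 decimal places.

Answer: 2.2000

Derivation:
Step 0: x=[8.1000] v=[0.0000]
Step 1: x=[8.0278] v=[-0.7225]
Step 2: x=[7.8848] v=[-1.4297]
Step 3: x=[7.6742] v=[-2.1065]
Step 4: x=[7.4004] v=[-2.7385]
Step 5: x=[7.0692] v=[-3.3123]
Step 6: x=[6.6876] v=[-3.8158]
Step 7: x=[6.2638] v=[-4.2382]
Step 8: x=[5.8068] v=[-4.5705]
Step 9: x=[5.3262] v=[-4.8057]
Step 10: x=[4.8323] v=[-4.9388]
Step 11: x=[4.3356] v=[-4.9669]
Step 12: x=[3.8467] v=[-4.8895]
Step 13: x=[3.3759] v=[-4.7082]
Step 14: x=[2.9332] v=[-4.4268]
Step 15: x=[2.5281] v=[-4.0514]
Step 16: x=[2.1691] v=[-3.5899]
Step 17: x=[1.8639] v=[-3.0521]
Step 18: x=[1.6190] v=[-2.4494]
Step 19: x=[1.4395] v=[-1.7947]
Step 20: x=[1.3293] v=[-1.1018]
Step 21: x=[1.2908] v=[-0.3855]
Step 22: x=[1.3247] v=[0.3390]
First v>=0 after going negative at step 22, time=2.2000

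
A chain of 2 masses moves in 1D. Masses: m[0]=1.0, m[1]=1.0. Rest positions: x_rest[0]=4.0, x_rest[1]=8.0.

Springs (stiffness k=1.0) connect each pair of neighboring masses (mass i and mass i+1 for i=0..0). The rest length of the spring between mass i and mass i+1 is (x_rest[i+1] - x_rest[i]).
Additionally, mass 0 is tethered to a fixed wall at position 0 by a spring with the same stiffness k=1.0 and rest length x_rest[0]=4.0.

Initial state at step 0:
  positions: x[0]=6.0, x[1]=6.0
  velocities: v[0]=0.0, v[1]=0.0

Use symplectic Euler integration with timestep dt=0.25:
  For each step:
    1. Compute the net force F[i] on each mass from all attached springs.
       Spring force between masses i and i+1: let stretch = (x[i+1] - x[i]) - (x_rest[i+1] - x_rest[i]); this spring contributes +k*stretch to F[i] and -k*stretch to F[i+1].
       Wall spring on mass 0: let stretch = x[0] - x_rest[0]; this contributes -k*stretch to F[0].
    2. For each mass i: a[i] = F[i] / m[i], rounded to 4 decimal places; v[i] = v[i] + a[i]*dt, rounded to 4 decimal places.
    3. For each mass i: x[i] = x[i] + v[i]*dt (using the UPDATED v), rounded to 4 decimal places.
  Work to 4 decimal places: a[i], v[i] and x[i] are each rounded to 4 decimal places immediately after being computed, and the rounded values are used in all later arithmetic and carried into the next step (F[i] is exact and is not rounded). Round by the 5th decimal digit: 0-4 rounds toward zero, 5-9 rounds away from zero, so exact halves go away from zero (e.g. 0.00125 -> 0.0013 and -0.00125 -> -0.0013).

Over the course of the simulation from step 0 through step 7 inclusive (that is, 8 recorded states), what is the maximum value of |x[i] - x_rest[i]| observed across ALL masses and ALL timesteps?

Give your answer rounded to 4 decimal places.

Step 0: x=[6.0000 6.0000] v=[0.0000 0.0000]
Step 1: x=[5.6250 6.2500] v=[-1.5000 1.0000]
Step 2: x=[4.9375 6.7110] v=[-2.7500 1.8438]
Step 3: x=[4.0523 7.3111] v=[-3.5410 2.4004]
Step 4: x=[3.1175 7.9575] v=[-3.7394 2.5857]
Step 5: x=[2.2903 8.5514] v=[-3.3088 2.3757]
Step 6: x=[1.7113 9.0040] v=[-2.3161 1.8104]
Step 7: x=[1.4811 9.2508] v=[-0.9208 0.9872]
Max displacement = 2.5189

Answer: 2.5189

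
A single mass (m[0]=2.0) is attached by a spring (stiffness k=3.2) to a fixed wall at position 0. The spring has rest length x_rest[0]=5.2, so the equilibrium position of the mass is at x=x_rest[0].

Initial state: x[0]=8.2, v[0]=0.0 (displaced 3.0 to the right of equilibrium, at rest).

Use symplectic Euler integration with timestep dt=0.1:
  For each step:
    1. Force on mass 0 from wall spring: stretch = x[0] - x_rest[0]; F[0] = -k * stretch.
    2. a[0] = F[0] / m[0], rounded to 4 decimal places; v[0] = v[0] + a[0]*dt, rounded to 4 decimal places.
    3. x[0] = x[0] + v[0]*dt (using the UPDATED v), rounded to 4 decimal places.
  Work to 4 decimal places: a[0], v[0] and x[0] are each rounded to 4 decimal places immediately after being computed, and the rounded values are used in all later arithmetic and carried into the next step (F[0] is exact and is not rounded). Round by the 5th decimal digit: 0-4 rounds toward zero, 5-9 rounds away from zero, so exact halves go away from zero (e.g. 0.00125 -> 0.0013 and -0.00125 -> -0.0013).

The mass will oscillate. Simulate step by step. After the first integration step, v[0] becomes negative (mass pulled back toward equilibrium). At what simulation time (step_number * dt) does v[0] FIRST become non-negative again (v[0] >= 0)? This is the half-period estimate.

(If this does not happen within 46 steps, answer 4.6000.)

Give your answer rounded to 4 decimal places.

Step 0: x=[8.2000] v=[0.0000]
Step 1: x=[8.1520] v=[-0.4800]
Step 2: x=[8.0568] v=[-0.9523]
Step 3: x=[7.9159] v=[-1.4094]
Step 4: x=[7.7315] v=[-1.8439]
Step 5: x=[7.5066] v=[-2.2489]
Step 6: x=[7.2448] v=[-2.6180]
Step 7: x=[6.9503] v=[-2.9452]
Step 8: x=[6.6278] v=[-3.2253]
Step 9: x=[6.2824] v=[-3.4538]
Step 10: x=[5.9197] v=[-3.6270]
Step 11: x=[5.5455] v=[-3.7422]
Step 12: x=[5.1658] v=[-3.7975]
Step 13: x=[4.7866] v=[-3.7920]
Step 14: x=[4.4140] v=[-3.7259]
Step 15: x=[4.0540] v=[-3.6001]
Step 16: x=[3.7123] v=[-3.4167]
Step 17: x=[3.3944] v=[-3.1787]
Step 18: x=[3.1054] v=[-2.8898]
Step 19: x=[2.8499] v=[-2.5547]
Step 20: x=[2.6320] v=[-2.1787]
Step 21: x=[2.4552] v=[-1.7678]
Step 22: x=[2.3223] v=[-1.3286]
Step 23: x=[2.2355] v=[-0.8682]
Step 24: x=[2.1961] v=[-0.3939]
Step 25: x=[2.2048] v=[0.0867]
First v>=0 after going negative at step 25, time=2.5000

Answer: 2.5000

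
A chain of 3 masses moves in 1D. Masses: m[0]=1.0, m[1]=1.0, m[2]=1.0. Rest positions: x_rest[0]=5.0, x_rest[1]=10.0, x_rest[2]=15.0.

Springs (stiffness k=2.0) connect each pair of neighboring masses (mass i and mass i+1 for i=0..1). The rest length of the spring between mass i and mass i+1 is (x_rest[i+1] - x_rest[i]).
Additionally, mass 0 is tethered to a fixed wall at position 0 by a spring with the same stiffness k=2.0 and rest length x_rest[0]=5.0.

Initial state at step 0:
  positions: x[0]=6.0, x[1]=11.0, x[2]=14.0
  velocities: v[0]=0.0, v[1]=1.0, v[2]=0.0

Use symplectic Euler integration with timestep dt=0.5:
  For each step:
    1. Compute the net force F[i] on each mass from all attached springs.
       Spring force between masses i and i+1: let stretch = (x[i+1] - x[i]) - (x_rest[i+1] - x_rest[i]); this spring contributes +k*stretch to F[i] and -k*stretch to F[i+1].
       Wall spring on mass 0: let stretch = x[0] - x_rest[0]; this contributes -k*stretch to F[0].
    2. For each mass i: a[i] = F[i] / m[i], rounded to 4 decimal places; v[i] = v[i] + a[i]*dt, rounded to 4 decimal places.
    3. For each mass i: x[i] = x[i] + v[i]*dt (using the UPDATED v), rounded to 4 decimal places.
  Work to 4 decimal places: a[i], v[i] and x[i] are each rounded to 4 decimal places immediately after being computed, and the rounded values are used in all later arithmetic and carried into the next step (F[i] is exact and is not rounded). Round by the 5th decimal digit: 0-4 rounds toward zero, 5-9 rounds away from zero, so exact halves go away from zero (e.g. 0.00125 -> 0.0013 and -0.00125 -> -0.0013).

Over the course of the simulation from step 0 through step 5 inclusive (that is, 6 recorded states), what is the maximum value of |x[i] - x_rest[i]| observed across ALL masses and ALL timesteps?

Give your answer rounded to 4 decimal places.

Answer: 1.7500

Derivation:
Step 0: x=[6.0000 11.0000 14.0000] v=[0.0000 1.0000 0.0000]
Step 1: x=[5.5000 10.5000 15.0000] v=[-1.0000 -1.0000 2.0000]
Step 2: x=[4.7500 9.7500 16.2500] v=[-1.5000 -1.5000 2.5000]
Step 3: x=[4.1250 9.7500 16.7500] v=[-1.2500 0.0000 1.0000]
Step 4: x=[4.2500 10.4375 16.2500] v=[0.2500 1.3750 -1.0000]
Step 5: x=[5.3438 10.9375 15.3438] v=[2.1875 1.0000 -1.8125]
Max displacement = 1.7500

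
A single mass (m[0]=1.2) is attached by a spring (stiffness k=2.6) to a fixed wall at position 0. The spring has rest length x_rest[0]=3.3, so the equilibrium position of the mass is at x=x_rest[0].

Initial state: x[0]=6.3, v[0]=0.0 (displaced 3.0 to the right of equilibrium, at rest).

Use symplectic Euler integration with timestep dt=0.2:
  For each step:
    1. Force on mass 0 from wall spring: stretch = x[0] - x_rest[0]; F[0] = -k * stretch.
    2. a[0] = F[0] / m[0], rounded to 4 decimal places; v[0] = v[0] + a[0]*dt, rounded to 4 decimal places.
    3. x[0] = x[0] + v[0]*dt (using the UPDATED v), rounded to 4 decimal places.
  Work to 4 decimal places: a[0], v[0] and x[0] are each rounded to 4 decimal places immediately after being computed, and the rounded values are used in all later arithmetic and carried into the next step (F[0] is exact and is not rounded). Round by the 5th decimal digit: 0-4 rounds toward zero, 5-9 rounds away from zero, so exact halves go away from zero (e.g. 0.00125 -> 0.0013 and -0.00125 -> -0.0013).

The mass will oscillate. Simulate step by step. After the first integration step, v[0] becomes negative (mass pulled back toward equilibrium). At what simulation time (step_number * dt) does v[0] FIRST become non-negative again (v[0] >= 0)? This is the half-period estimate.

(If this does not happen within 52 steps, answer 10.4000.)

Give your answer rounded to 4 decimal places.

Step 0: x=[6.3000] v=[0.0000]
Step 1: x=[6.0400] v=[-1.3000]
Step 2: x=[5.5425] v=[-2.4873]
Step 3: x=[4.8507] v=[-3.4591]
Step 4: x=[4.0245] v=[-4.1311]
Step 5: x=[3.1355] v=[-4.4451]
Step 6: x=[2.2607] v=[-4.3738]
Step 7: x=[1.4760] v=[-3.9234]
Step 8: x=[0.8494] v=[-3.1330]
Step 9: x=[0.4352] v=[-2.0711]
Step 10: x=[0.2693] v=[-0.8297]
Step 11: x=[0.3660] v=[0.4836]
First v>=0 after going negative at step 11, time=2.2000

Answer: 2.2000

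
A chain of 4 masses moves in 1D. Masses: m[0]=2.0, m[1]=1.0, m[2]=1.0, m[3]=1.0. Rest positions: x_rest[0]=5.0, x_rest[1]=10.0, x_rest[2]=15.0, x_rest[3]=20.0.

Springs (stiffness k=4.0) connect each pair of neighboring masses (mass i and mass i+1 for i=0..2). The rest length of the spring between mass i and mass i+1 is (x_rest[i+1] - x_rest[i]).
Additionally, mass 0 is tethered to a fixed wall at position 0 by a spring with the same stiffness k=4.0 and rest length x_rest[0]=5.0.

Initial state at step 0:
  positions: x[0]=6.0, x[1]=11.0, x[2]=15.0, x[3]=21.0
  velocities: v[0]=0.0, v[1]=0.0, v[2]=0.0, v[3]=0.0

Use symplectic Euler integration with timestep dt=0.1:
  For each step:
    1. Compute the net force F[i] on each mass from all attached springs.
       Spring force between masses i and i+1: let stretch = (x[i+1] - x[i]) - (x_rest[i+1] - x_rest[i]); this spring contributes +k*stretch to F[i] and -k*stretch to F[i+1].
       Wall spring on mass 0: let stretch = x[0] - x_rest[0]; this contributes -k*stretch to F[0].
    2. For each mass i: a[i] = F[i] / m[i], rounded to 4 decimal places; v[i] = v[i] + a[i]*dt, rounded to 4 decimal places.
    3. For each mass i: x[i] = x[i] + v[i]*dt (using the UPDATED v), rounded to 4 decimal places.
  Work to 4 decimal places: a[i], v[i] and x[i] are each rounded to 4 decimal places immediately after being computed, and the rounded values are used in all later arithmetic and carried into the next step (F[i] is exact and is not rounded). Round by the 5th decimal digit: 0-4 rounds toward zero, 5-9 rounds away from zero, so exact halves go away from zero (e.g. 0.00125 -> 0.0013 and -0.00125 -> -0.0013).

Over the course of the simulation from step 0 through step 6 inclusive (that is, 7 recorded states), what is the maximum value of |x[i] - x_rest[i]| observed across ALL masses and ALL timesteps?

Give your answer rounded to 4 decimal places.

Step 0: x=[6.0000 11.0000 15.0000 21.0000] v=[0.0000 0.0000 0.0000 0.0000]
Step 1: x=[5.9800 10.9600 15.0800 20.9600] v=[-0.2000 -0.4000 0.8000 -0.4000]
Step 2: x=[5.9400 10.8856 15.2304 20.8848] v=[-0.4000 -0.7440 1.5040 -0.7520]
Step 3: x=[5.8801 10.7872 15.4332 20.7834] v=[-0.5989 -0.9843 2.0278 -1.0138]
Step 4: x=[5.8008 10.6783 15.6642 20.6680] v=[-0.7935 -1.0887 2.3095 -1.1539]
Step 5: x=[5.7030 10.5738 15.8959 20.5525] v=[-0.9782 -1.0453 2.3167 -1.1554]
Step 6: x=[5.5885 10.4873 16.1010 20.4507] v=[-1.1446 -0.8648 2.0505 -1.0180]
Max displacement = 1.1010

Answer: 1.1010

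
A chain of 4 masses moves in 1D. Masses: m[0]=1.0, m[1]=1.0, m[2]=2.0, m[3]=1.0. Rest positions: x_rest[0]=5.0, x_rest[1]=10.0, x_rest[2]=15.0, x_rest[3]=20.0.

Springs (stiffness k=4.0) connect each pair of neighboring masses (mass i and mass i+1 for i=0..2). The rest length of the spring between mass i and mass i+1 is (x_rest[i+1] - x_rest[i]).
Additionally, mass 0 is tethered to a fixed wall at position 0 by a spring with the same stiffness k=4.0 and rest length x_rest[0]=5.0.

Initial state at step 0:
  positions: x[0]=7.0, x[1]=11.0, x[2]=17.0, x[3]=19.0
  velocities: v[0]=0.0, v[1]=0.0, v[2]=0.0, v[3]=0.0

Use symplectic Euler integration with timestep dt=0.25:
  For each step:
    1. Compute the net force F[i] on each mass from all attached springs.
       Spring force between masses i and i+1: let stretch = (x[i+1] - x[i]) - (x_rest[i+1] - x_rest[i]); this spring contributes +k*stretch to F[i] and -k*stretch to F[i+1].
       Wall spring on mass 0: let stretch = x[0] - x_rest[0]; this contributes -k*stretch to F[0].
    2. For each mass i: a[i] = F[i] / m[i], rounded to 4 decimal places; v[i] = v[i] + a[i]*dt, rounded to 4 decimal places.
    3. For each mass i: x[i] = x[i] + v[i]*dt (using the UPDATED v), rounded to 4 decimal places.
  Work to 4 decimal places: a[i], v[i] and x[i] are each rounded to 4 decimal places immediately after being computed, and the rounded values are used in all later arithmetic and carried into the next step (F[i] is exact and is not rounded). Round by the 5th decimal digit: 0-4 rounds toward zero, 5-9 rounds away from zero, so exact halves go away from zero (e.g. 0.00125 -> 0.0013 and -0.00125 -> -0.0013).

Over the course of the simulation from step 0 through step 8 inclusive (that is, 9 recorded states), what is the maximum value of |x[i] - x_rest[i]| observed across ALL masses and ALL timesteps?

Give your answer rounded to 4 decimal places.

Answer: 2.7818

Derivation:
Step 0: x=[7.0000 11.0000 17.0000 19.0000] v=[0.0000 0.0000 0.0000 0.0000]
Step 1: x=[6.2500 11.5000 16.5000 19.7500] v=[-3.0000 2.0000 -2.0000 3.0000]
Step 2: x=[5.2500 11.9375 15.7813 20.9375] v=[-4.0000 1.7500 -2.8750 4.7500]
Step 3: x=[4.6094 11.6641 15.2266 22.0860] v=[-2.5625 -1.0937 -2.2188 4.5938]
Step 4: x=[4.5801 10.5176 15.0840 22.7696] v=[-0.1172 -4.5859 -0.5704 2.7344]
Step 5: x=[4.8902 9.0284 15.3313 22.7818] v=[1.2402 -5.9570 0.9892 0.0488]
Step 6: x=[5.0123 8.0803 15.7221 22.1814] v=[0.4882 -3.7923 1.5630 -2.4017]
Step 7: x=[4.6483 8.2757 15.9651 21.2162] v=[-1.4561 0.7815 0.9718 -3.8610]
Step 8: x=[4.0291 9.4866 15.9033 20.1882] v=[-2.4770 4.8435 -0.2474 -4.1121]
Max displacement = 2.7818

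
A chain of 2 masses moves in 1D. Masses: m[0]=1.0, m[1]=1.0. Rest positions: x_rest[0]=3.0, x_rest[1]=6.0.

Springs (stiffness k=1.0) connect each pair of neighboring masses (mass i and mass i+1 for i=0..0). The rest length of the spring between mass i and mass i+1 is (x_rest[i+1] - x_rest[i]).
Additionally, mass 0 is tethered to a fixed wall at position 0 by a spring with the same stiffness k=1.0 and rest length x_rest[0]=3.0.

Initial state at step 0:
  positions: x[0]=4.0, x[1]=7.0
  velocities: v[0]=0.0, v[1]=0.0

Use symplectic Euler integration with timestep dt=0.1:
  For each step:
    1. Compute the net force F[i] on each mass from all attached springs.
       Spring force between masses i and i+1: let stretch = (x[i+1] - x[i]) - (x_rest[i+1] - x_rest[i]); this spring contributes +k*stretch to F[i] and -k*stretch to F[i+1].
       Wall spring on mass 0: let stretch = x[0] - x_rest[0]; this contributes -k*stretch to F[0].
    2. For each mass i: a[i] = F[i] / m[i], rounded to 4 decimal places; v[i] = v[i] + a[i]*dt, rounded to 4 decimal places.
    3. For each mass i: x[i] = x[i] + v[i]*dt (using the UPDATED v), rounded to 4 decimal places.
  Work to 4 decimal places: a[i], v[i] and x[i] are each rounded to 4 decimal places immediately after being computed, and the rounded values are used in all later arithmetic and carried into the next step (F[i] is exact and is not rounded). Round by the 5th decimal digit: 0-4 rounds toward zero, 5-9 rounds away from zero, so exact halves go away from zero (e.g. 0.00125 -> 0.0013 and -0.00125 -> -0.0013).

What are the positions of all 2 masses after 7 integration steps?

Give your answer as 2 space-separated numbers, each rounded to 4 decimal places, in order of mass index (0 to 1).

Answer: 3.7442 6.9881

Derivation:
Step 0: x=[4.0000 7.0000] v=[0.0000 0.0000]
Step 1: x=[3.9900 7.0000] v=[-0.1000 0.0000]
Step 2: x=[3.9702 6.9999] v=[-0.1980 -0.0010]
Step 3: x=[3.9410 6.9995] v=[-0.2921 -0.0040]
Step 4: x=[3.9030 6.9985] v=[-0.3804 -0.0099]
Step 5: x=[3.8569 6.9966] v=[-0.4612 -0.0195]
Step 6: x=[3.8036 6.9933] v=[-0.5329 -0.0335]
Step 7: x=[3.7442 6.9881] v=[-0.5943 -0.0525]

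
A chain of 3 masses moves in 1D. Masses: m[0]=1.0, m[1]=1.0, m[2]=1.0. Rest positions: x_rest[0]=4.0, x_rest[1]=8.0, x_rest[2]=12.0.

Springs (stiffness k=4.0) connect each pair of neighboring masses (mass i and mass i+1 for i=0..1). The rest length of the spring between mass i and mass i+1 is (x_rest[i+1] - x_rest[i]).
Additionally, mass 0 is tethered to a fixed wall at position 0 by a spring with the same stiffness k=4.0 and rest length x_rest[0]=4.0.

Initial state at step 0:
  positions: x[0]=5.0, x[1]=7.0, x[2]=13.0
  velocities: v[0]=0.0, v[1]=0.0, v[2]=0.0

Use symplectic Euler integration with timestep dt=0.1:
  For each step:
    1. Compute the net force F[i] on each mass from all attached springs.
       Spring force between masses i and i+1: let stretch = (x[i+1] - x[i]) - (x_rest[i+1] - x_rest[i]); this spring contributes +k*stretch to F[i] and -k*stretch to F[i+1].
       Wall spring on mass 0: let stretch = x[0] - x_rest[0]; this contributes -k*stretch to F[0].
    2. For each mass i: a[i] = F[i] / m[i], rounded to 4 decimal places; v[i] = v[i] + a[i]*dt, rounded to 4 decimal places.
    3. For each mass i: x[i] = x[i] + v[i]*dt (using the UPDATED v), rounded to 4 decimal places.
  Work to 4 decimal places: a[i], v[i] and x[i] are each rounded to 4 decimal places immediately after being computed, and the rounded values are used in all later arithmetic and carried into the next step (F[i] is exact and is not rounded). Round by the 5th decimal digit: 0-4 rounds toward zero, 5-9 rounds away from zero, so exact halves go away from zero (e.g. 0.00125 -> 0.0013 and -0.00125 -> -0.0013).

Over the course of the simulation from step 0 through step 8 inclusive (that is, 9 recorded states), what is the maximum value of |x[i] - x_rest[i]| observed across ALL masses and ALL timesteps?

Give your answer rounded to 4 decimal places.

Answer: 1.4739

Derivation:
Step 0: x=[5.0000 7.0000 13.0000] v=[0.0000 0.0000 0.0000]
Step 1: x=[4.8800 7.1600 12.9200] v=[-1.2000 1.6000 -0.8000]
Step 2: x=[4.6560 7.4592 12.7696] v=[-2.2400 2.9920 -1.5040]
Step 3: x=[4.3579 7.8587 12.5668] v=[-2.9811 3.9949 -2.0282]
Step 4: x=[4.0255 8.3065 12.3357] v=[-3.3239 4.4778 -2.3114]
Step 5: x=[3.7033 8.7442 12.1034] v=[-3.2217 4.3771 -2.3231]
Step 6: x=[3.4346 9.1146 11.8967] v=[-2.6867 3.7044 -2.0668]
Step 7: x=[3.2558 9.3691 11.7387] v=[-1.7885 2.5452 -1.5796]
Step 8: x=[3.1913 9.4739 11.6460] v=[-0.6455 1.0477 -0.9274]
Max displacement = 1.4739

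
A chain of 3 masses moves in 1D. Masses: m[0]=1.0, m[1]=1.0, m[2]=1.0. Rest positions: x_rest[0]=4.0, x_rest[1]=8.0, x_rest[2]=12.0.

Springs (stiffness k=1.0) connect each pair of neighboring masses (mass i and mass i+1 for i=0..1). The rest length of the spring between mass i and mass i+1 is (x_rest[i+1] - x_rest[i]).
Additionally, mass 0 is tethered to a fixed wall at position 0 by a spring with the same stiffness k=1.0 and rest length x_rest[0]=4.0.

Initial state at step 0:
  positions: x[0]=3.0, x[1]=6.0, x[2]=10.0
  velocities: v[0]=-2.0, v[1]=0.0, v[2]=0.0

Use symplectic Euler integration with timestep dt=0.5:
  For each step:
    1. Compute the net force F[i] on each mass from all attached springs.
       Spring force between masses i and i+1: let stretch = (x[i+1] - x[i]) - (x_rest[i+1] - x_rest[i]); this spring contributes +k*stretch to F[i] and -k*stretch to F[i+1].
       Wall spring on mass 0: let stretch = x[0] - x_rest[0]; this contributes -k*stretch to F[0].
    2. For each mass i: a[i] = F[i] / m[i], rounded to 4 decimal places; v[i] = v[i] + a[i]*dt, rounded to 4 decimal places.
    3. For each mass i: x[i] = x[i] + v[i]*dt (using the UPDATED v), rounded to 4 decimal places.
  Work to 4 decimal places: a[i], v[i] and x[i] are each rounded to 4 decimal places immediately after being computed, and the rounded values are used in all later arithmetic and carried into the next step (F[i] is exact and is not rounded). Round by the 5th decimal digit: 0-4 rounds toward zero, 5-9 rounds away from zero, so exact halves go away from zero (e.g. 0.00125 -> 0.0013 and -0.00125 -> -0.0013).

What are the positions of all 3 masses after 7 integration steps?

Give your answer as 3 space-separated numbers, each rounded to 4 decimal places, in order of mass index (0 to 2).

Step 0: x=[3.0000 6.0000 10.0000] v=[-2.0000 0.0000 0.0000]
Step 1: x=[2.0000 6.2500 10.0000] v=[-2.0000 0.5000 0.0000]
Step 2: x=[1.5625 6.3750 10.0625] v=[-0.8750 0.2500 0.1250]
Step 3: x=[1.9375 6.2188 10.2032] v=[0.7500 -0.3125 0.2813]
Step 4: x=[2.8985 5.9883 10.3478] v=[1.9219 -0.4610 0.2891]
Step 5: x=[3.9073 6.0753 10.4025] v=[2.0176 0.1739 0.1094]
Step 6: x=[4.4813 6.7021 10.3754] v=[1.1480 1.2535 -0.0542]
Step 7: x=[4.4902 7.6920 10.4300] v=[0.0178 1.9798 0.1092]

Answer: 4.4902 7.6920 10.4300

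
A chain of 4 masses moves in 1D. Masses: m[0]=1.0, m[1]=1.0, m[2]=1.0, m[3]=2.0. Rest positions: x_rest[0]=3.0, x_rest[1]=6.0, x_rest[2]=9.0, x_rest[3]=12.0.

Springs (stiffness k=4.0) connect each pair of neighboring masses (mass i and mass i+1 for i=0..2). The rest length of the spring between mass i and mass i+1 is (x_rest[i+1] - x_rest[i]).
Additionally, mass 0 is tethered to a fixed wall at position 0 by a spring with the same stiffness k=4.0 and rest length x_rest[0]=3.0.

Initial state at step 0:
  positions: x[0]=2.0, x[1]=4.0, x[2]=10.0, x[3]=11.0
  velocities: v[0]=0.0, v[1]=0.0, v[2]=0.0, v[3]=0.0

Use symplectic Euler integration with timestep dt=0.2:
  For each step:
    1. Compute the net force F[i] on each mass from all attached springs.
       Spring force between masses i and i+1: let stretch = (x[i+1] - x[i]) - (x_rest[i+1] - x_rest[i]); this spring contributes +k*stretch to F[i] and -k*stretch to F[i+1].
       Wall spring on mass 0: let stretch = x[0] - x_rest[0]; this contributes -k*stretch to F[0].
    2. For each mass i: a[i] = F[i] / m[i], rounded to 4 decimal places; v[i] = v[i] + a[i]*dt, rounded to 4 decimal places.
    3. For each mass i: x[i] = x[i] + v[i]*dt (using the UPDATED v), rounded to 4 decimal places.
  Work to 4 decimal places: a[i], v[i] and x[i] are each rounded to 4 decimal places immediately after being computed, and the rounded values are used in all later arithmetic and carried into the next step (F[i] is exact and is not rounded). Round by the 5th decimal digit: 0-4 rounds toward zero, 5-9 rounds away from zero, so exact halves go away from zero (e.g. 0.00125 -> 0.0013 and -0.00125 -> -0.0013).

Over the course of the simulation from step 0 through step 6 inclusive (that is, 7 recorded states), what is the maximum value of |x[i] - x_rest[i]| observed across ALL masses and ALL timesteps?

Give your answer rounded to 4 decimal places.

Answer: 2.4632

Derivation:
Step 0: x=[2.0000 4.0000 10.0000 11.0000] v=[0.0000 0.0000 0.0000 0.0000]
Step 1: x=[2.0000 4.6400 9.2000 11.1600] v=[0.0000 3.2000 -4.0000 0.8000]
Step 2: x=[2.1024 5.5872 7.9840 11.4032] v=[0.5120 4.7360 -6.0800 1.2160]
Step 3: x=[2.4260 6.3603 6.9316 11.6129] v=[1.6179 3.8656 -5.2621 1.0483]
Step 4: x=[2.9909 6.5953 6.5368 11.6881] v=[2.8245 1.1752 -1.9741 0.3758]
Step 5: x=[3.6540 6.2443 6.9755 11.5912] v=[3.3153 -1.7551 2.1937 -0.4847]
Step 6: x=[4.1469 5.5958 8.0358 11.3650] v=[2.4643 -3.2424 5.3013 -1.1310]
Max displacement = 2.4632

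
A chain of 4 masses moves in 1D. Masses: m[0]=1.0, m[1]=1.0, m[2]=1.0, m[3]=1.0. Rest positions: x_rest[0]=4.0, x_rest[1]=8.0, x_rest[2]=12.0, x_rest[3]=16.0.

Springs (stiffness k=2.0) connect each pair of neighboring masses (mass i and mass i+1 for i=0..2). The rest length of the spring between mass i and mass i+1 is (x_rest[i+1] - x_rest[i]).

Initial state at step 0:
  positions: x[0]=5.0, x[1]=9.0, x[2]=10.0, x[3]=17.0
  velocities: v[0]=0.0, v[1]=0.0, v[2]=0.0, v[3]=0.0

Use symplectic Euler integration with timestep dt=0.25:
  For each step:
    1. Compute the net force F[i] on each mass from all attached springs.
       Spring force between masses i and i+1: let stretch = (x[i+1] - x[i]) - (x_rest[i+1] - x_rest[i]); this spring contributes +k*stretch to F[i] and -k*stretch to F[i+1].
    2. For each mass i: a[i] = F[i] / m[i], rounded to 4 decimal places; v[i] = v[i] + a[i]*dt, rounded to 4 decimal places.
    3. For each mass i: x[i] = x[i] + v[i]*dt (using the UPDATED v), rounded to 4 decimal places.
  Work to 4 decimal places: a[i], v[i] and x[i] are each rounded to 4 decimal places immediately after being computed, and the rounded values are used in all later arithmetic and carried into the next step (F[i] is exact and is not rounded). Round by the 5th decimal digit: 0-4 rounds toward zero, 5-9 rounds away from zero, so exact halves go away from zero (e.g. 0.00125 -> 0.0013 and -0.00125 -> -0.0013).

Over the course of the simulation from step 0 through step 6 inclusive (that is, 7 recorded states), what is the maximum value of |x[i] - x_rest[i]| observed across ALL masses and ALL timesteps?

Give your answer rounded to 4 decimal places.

Step 0: x=[5.0000 9.0000 10.0000 17.0000] v=[0.0000 0.0000 0.0000 0.0000]
Step 1: x=[5.0000 8.6250 10.7500 16.6250] v=[0.0000 -1.5000 3.0000 -1.5000]
Step 2: x=[4.9531 8.0625 11.9688 16.0156] v=[-0.1875 -2.2500 4.8750 -2.4375]
Step 3: x=[4.7949 7.5996 13.2051 15.4004] v=[-0.6328 -1.8516 4.9453 -2.4609]
Step 4: x=[4.4873 7.4868 14.0152 15.0108] v=[-1.2305 -0.4512 3.2402 -1.5586]
Step 5: x=[4.0546 7.8151 14.1337 14.9967] v=[-1.7308 1.3133 0.4738 -0.0564]
Step 6: x=[3.5920 8.4632 13.5702 15.3747] v=[-1.8506 2.5924 -2.2540 1.5121]
Max displacement = 2.1337

Answer: 2.1337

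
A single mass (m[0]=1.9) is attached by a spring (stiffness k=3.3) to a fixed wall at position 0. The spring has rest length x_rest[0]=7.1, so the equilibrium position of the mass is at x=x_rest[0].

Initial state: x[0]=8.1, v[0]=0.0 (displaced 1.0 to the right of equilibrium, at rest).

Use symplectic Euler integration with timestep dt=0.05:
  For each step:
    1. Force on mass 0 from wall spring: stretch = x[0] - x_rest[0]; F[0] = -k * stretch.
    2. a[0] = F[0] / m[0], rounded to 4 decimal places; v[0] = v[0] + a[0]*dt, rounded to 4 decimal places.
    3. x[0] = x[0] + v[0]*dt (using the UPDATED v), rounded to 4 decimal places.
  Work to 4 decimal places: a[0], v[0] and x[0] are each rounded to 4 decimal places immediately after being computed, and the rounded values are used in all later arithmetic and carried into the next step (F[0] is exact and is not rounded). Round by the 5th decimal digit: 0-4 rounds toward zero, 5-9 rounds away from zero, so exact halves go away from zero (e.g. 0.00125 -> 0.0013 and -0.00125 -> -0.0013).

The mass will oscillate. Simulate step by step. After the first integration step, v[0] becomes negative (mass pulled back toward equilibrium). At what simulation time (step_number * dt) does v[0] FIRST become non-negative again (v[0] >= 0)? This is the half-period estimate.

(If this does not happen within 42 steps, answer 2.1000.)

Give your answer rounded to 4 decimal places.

Step 0: x=[8.1000] v=[0.0000]
Step 1: x=[8.0957] v=[-0.0868]
Step 2: x=[8.0870] v=[-0.1733]
Step 3: x=[8.0741] v=[-0.2590]
Step 4: x=[8.0569] v=[-0.3436]
Step 5: x=[8.0356] v=[-0.4267]
Step 6: x=[8.0102] v=[-0.5080]
Step 7: x=[7.9809] v=[-0.5870]
Step 8: x=[7.9477] v=[-0.6635]
Step 9: x=[7.9108] v=[-0.7371]
Step 10: x=[7.8704] v=[-0.8075]
Step 11: x=[7.8267] v=[-0.8744]
Step 12: x=[7.7798] v=[-0.9375]
Step 13: x=[7.7300] v=[-0.9965]
Step 14: x=[7.6774] v=[-1.0512]
Step 15: x=[7.6223] v=[-1.1013]
Step 16: x=[7.5650] v=[-1.1467]
Step 17: x=[7.5056] v=[-1.1871]
Step 18: x=[7.4445] v=[-1.2223]
Step 19: x=[7.3819] v=[-1.2522]
Step 20: x=[7.3181] v=[-1.2767]
Step 21: x=[7.2533] v=[-1.2956]
Step 22: x=[7.1879] v=[-1.3089]
Step 23: x=[7.1221] v=[-1.3165]
Step 24: x=[7.0562] v=[-1.3184]
Step 25: x=[6.9905] v=[-1.3146]
Step 26: x=[6.9252] v=[-1.3051]
Step 27: x=[6.8607] v=[-1.2899]
Step 28: x=[6.7972] v=[-1.2691]
Step 29: x=[6.7351] v=[-1.2428]
Step 30: x=[6.6745] v=[-1.2111]
Step 31: x=[6.6158] v=[-1.1742]
Step 32: x=[6.5592] v=[-1.1322]
Step 33: x=[6.5049] v=[-1.0852]
Step 34: x=[6.4532] v=[-1.0335]
Step 35: x=[6.4043] v=[-0.9773]
Step 36: x=[6.3585] v=[-0.9169]
Step 37: x=[6.3159] v=[-0.8525]
Step 38: x=[6.2767] v=[-0.7844]
Step 39: x=[6.2411] v=[-0.7129]
Step 40: x=[6.2092] v=[-0.6383]
Step 41: x=[6.1812] v=[-0.5609]
Step 42: x=[6.1571] v=[-0.4811]
v[0] did not become non-negative within 42 steps; using fallback time=2.1000

Answer: 2.1000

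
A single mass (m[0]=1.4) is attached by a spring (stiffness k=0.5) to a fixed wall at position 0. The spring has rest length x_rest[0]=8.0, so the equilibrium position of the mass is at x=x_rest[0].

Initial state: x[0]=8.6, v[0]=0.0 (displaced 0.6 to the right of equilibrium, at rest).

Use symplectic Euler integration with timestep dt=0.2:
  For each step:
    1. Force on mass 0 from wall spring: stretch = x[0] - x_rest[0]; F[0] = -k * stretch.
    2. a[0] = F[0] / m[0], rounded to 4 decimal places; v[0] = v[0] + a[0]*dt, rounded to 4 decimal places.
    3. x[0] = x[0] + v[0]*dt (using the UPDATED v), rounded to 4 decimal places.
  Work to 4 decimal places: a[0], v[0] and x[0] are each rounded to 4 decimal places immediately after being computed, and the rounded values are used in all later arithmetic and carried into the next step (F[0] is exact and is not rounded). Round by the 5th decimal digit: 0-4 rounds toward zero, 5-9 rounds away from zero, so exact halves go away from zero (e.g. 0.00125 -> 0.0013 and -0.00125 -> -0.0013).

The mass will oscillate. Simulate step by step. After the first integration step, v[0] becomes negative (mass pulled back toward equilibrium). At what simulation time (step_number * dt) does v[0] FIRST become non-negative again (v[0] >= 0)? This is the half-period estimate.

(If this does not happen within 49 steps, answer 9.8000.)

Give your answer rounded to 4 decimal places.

Step 0: x=[8.6000] v=[0.0000]
Step 1: x=[8.5914] v=[-0.0429]
Step 2: x=[8.5744] v=[-0.0851]
Step 3: x=[8.5492] v=[-0.1261]
Step 4: x=[8.5161] v=[-0.1653]
Step 5: x=[8.4757] v=[-0.2022]
Step 6: x=[8.4285] v=[-0.2362]
Step 7: x=[8.3751] v=[-0.2668]
Step 8: x=[8.3164] v=[-0.2936]
Step 9: x=[8.2532] v=[-0.3162]
Step 10: x=[8.1863] v=[-0.3343]
Step 11: x=[8.1168] v=[-0.3476]
Step 12: x=[8.0456] v=[-0.3559]
Step 13: x=[7.9738] v=[-0.3592]
Step 14: x=[7.9023] v=[-0.3573]
Step 15: x=[7.8322] v=[-0.3503]
Step 16: x=[7.7645] v=[-0.3383]
Step 17: x=[7.7002] v=[-0.3215]
Step 18: x=[7.6402] v=[-0.3001]
Step 19: x=[7.5853] v=[-0.2744]
Step 20: x=[7.5363] v=[-0.2448]
Step 21: x=[7.4940] v=[-0.2117]
Step 22: x=[7.4589] v=[-0.1756]
Step 23: x=[7.4315] v=[-0.1369]
Step 24: x=[7.4122] v=[-0.0963]
Step 25: x=[7.4013] v=[-0.0543]
Step 26: x=[7.3990] v=[-0.0115]
Step 27: x=[7.4053] v=[0.0314]
First v>=0 after going negative at step 27, time=5.4000

Answer: 5.4000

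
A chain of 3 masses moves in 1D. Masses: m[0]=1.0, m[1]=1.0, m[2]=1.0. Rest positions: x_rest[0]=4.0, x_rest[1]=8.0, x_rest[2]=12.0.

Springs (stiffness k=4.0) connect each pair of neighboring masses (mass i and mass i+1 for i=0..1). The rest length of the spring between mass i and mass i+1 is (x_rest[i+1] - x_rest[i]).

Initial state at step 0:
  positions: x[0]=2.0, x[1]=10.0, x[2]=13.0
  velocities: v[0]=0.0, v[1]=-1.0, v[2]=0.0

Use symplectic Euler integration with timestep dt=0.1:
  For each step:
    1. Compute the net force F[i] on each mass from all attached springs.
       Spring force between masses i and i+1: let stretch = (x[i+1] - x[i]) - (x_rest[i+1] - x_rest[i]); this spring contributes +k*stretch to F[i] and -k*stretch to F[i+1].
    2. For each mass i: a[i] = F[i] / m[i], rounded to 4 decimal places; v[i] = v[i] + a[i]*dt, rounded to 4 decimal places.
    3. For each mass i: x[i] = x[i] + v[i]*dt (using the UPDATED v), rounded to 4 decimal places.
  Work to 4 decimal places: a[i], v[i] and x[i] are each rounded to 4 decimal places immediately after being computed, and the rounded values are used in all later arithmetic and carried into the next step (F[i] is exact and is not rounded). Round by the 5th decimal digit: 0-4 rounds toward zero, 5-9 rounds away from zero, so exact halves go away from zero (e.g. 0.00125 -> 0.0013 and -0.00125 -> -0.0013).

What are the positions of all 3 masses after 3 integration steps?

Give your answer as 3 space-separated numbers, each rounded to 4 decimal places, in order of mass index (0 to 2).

Step 0: x=[2.0000 10.0000 13.0000] v=[0.0000 -1.0000 0.0000]
Step 1: x=[2.1600 9.7000 13.0400] v=[1.6000 -3.0000 0.4000]
Step 2: x=[2.4616 9.2320 13.1064] v=[3.0160 -4.6800 0.6640]
Step 3: x=[2.8740 8.6482 13.1778] v=[4.1242 -5.8384 0.7142]

Answer: 2.8740 8.6482 13.1778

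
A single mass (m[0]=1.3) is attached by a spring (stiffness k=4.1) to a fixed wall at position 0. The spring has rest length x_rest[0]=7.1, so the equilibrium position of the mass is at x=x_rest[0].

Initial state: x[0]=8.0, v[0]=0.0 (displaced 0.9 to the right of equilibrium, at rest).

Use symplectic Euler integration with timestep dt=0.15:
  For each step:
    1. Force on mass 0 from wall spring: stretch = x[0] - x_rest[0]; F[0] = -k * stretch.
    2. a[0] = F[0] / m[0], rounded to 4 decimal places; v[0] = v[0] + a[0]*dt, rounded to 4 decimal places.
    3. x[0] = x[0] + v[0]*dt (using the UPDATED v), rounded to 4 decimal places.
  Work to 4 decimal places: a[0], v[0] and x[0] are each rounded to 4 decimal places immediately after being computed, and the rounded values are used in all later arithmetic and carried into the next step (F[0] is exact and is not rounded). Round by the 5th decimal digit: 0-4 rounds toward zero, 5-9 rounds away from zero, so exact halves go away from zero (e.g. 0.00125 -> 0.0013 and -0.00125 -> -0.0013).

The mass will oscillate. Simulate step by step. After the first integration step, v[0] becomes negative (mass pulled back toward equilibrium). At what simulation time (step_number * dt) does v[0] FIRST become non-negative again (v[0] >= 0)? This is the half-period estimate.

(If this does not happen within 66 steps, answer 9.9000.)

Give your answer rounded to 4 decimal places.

Answer: 1.8000

Derivation:
Step 0: x=[8.0000] v=[0.0000]
Step 1: x=[7.9361] v=[-0.4258]
Step 2: x=[7.8129] v=[-0.8213]
Step 3: x=[7.6391] v=[-1.1586]
Step 4: x=[7.4271] v=[-1.4136]
Step 5: x=[7.1919] v=[-1.5683]
Step 6: x=[6.9501] v=[-1.6118]
Step 7: x=[6.7190] v=[-1.5409]
Step 8: x=[6.5149] v=[-1.3607]
Step 9: x=[6.3523] v=[-1.0839]
Step 10: x=[6.2428] v=[-0.7302]
Step 11: x=[6.1941] v=[-0.3247]
Step 12: x=[6.2097] v=[0.1039]
First v>=0 after going negative at step 12, time=1.8000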